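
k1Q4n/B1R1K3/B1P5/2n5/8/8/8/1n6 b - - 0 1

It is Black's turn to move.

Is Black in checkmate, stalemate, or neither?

checkmate

Black to move; black king on a8.
In check: yes, from the white queen on c8.
King squares — a7: attacked by Rc7; b7: attacked by Ba6; b8: attacked by Ba7.
Legal moves for Black: none.
In check with no legal moves → checkmate.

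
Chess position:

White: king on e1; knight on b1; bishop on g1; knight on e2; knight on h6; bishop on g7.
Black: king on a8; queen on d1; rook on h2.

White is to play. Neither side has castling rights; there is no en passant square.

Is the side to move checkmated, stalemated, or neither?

White to move; white king on e1.
In check: yes, from the black queen on d1.
Legal moves for White: Kxd1.
White is in check but has 1 legal move → neither.

neither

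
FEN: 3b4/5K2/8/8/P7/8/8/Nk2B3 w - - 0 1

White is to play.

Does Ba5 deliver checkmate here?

no

After Ba5: black king on b1; in check: no.
Black is not in check, so this cannot be checkmate.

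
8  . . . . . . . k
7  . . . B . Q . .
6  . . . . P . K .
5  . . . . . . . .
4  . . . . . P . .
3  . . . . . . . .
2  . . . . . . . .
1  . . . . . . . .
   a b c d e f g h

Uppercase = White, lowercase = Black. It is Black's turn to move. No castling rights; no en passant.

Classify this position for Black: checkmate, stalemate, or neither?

Black to move; black king on h8.
In check: no.
King squares — g7: attacked by Kg6; h7: attacked by Kg6; g8: attacked by Qf7.
Legal moves for Black: none.
Not in check and no legal moves → stalemate.

stalemate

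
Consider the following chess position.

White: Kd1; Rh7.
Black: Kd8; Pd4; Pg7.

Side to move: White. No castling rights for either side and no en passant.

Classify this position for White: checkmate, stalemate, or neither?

White to move; white king on d1.
In check: no.
Legal moves for White: Rh8+, Rxg7, Rh6, Rh5, Rh4, Rh3, Rh2, Rh1, Ke2, Kd2, Kc2, Ke1, Kc1.
White has 13 legal moves and is not in check → neither.

neither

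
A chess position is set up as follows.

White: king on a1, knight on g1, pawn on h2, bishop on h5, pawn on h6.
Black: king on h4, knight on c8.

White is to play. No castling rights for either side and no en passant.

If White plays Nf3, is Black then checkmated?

no

After Nf3: black king on h4; in check: yes, from the white knight on f3.
Black has 2 legal replies: Kxh5, Kh3.
In check but a legal move exists → not checkmate.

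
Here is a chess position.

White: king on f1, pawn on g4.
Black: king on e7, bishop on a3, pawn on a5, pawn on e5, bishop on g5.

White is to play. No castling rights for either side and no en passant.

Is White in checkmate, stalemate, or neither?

White to move; white king on f1.
In check: no.
Legal moves for White: Kg2, Kf2, Ke2, Kg1, Ke1.
White has 5 legal moves and is not in check → neither.

neither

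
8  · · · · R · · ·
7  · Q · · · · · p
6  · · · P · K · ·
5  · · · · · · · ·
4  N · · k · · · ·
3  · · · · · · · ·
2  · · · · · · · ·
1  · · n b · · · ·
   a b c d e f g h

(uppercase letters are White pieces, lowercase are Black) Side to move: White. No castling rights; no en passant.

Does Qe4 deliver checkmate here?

yes

After Qe4: black king on d4; in check: yes, from the white queen on e4.
King squares — c3: attacked by Na4; d3: attacked by Qe4; e3: attacked by Qe4; c4: attacked by Qe4; e4: attacked by Re8; c5: attacked by Na4; d5: attacked by Qe4; e5: attacked by Qe4.
Black has no legal moves → checkmate.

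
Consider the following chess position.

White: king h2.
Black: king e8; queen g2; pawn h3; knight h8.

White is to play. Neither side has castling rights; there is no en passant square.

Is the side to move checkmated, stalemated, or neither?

checkmate

White to move; white king on h2.
In check: yes, from the black queen on g2.
King squares — g1: attacked by Qg2; h1: attacked by Qg2; g2: attacked by Ph3; g3: attacked by Qg2; h3: attacked by Qg2.
Legal moves for White: none.
In check with no legal moves → checkmate.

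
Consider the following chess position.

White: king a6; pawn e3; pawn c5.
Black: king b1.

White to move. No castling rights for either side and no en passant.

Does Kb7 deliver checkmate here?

After Kb7: black king on b1; in check: no.
Black is not in check, so this cannot be checkmate.

no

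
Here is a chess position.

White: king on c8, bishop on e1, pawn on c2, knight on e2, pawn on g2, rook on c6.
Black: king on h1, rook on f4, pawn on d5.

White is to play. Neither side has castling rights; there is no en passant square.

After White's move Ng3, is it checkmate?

After Ng3: black king on h1; in check: yes, from the white knight on g3.
Black has 3 legal replies: Kh2, Kxg2, Kg1.
In check but a legal move exists → not checkmate.

no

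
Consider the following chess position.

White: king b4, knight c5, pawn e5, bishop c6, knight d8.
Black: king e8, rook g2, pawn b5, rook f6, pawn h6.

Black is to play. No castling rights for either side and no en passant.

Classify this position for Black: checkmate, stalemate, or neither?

Black to move; black king on e8.
In check: yes, from the white bishop on c6.
Legal moves for Black: Kf8, Kxd8, Ke7, Rxc6.
Black is in check but has 4 legal moves → neither.

neither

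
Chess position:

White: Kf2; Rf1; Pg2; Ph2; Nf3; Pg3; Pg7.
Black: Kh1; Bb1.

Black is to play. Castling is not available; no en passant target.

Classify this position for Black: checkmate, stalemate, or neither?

Black to move; black king on h1.
In check: yes, from the white rook on f1.
King squares — g1: attacked by Rf1; g2: attacked by Kf2; h2: attacked by Nf3.
Legal moves for Black: none.
In check with no legal moves → checkmate.

checkmate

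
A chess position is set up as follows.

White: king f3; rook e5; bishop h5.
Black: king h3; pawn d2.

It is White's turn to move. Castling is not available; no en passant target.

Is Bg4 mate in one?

After Bg4: black king on h3; in check: yes, from the white bishop on g4.
Black has 2 legal replies: Kh4, Kh2.
In check but a legal move exists → not checkmate.

no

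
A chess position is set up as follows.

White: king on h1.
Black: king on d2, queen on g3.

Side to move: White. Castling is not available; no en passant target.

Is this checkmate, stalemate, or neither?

stalemate

White to move; white king on h1.
In check: no.
King squares — g1: attacked by Qg3; g2: attacked by Qg3; h2: attacked by Qg3.
Legal moves for White: none.
Not in check and no legal moves → stalemate.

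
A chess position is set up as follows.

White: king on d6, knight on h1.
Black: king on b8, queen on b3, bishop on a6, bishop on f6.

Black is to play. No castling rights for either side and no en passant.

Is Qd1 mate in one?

After Qd1: white king on d6; in check: yes, from the black queen on d1.
White has 3 legal replies: Ke6, Kc6, Kc5.
In check but a legal move exists → not checkmate.

no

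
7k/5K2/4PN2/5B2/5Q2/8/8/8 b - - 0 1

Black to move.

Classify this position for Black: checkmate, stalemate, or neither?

Black to move; black king on h8.
In check: no.
King squares — g7: attacked by Kf7; h7: attacked by Bf5; g8: attacked by Nf6.
Legal moves for Black: none.
Not in check and no legal moves → stalemate.

stalemate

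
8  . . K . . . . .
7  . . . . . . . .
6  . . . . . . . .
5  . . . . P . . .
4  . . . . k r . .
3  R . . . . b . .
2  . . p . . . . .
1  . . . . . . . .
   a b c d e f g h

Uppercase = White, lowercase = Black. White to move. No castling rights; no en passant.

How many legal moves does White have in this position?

18

White to move; king on c8.
In check: no.
Legal moves: Kd8, Kb8, Kd7, Kc7, Kb7, Ra8, Ra7, Ra6, Ra5, Ra4+, Rxf3, Re3+, Rd3, Rc3, Rb3, Ra2, Ra1, e6.
Count: 18.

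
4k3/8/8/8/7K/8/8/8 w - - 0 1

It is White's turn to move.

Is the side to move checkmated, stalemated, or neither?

neither

White to move; white king on h4.
In check: no.
Legal moves for White: Kh5, Kg5, Kg4, Kh3, Kg3.
White has 5 legal moves and is not in check → neither.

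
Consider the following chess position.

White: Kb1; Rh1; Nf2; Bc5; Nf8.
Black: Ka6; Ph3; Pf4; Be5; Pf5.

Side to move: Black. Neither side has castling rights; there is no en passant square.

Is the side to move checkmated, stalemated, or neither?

Black to move; black king on a6.
In check: no.
Legal moves for Black: Kb7, Kb5, Ka5, Bh8, Bb8, Bg7, Bc7, Bf6, Bd6, Bd4, Bc3, Bb2, Ba1, f3, h2.
Black has 15 legal moves and is not in check → neither.

neither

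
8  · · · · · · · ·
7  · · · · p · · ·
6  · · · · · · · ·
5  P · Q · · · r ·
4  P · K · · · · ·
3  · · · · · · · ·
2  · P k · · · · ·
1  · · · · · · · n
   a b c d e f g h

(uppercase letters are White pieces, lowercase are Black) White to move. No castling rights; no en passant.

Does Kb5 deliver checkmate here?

After Kb5: black king on c2; in check: yes, from the white queen on c5.
Black has 7 legal replies: Kd3, Kb3, Kd2, Kxb2, Kd1, Kb1, Rxc5+.
In check but a legal move exists → not checkmate.

no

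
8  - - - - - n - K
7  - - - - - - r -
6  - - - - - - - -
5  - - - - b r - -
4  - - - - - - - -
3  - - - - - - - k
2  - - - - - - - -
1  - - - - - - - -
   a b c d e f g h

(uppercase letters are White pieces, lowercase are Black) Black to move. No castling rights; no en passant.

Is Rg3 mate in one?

After Rg3: white king on h8; in check: yes, from the black bishop on e5.
King squares — g7: attacked by Rg3; h7: attacked by Nf8; g8: attacked by Rg3.
White has no legal moves → checkmate.

yes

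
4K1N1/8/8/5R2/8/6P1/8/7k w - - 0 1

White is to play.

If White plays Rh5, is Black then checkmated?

no

After Rh5: black king on h1; in check: yes, from the white rook on h5.
Black has 2 legal replies: Kg2, Kg1.
In check but a legal move exists → not checkmate.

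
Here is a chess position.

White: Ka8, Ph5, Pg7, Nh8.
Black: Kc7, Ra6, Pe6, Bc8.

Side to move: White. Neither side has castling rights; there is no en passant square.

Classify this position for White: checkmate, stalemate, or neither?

checkmate

White to move; white king on a8.
In check: yes, from the black rook on a6.
King squares — a7: attacked by Ra6; b7: attacked by Kc7; b8: attacked by Kc7.
Legal moves for White: none.
In check with no legal moves → checkmate.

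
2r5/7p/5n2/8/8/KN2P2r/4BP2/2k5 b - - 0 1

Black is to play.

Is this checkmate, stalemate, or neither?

neither

Black to move; black king on c1.
In check: yes, from the white knight on b3.
King squares — b1: available; d1: attacked by Be2; b2: attacked by Ka3; c2: available; d2: attacked by Nb3.
Legal moves for Black: Kc2, Kb1.
Black is in check but has 2 legal moves → neither.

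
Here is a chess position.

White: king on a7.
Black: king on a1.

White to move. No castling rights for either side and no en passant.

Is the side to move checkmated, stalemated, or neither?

White to move; white king on a7.
In check: no.
Legal moves for White: Kb8, Ka8, Kb7, Kb6, Ka6.
White has 5 legal moves and is not in check → neither.

neither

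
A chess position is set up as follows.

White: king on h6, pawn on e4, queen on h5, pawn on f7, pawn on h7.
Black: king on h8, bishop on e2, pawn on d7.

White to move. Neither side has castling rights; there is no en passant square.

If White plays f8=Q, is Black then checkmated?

yes

After f8=Q: black king on h8; in check: yes, from the white queen on f8.
King squares — g7: attacked by Kh6; h7: attacked by Kh6; g8: attacked by Ph7.
Black has no legal moves → checkmate.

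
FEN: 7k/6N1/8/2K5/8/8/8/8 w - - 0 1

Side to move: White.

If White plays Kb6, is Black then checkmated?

After Kb6: black king on h8; in check: no.
Black is not in check, so this cannot be checkmate.

no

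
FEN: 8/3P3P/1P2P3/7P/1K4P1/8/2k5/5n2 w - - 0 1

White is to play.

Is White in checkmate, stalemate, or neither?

White to move; white king on b4.
In check: no.
Legal moves for White: Kc5, Kb5, Ka5, Kc4, Ka4, Ka3, h8=Q, h8=R, h8=B, h8=N, d8=Q, d8=R, d8=B, d8=N, e7, b7, h6, g5.
White has 18 legal moves and is not in check → neither.

neither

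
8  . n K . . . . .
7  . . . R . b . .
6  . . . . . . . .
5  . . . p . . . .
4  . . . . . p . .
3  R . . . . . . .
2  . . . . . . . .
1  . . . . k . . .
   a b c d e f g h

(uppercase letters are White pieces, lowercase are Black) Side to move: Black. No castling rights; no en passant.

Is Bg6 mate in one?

After Bg6: white king on c8; in check: no.
White is not in check, so this cannot be checkmate.

no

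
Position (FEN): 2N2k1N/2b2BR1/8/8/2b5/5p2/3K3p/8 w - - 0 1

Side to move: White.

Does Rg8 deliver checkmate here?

After Rg8: black king on f8; in check: yes, from the white rook on g8.
King squares — e7: attacked by Nc8; f7: attacked by Nh8; g7: attacked by Rg8; e8: attacked by Bf7; g8: attacked by Bf7.
Black has no legal moves → checkmate.

yes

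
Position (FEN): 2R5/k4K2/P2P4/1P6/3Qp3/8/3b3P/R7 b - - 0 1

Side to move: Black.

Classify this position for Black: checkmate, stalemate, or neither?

checkmate

Black to move; black king on a7.
In check: yes, from the white queen on d4.
King squares — a6: attacked by Ra1; b6: attacked by Qd4; b7: attacked by Pa6; a8: attacked by Rc8; b8: attacked by Rc8.
Legal moves for Black: none.
In check with no legal moves → checkmate.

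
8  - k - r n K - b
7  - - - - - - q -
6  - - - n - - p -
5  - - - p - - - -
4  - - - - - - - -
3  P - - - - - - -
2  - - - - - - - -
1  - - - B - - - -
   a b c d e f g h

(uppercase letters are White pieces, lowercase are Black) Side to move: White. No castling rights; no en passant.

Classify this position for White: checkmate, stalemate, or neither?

White to move; white king on f8.
In check: yes, from the black queen on g7.
King squares — e7: attacked by Qg7; f7: attacked by Nd6; g7: attacked by Ne8; e8: attacked by Nd6; g8: attacked by Qg7.
Legal moves for White: none.
In check with no legal moves → checkmate.

checkmate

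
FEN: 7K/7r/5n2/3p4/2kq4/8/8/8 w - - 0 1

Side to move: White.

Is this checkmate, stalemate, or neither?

White to move; white king on h8.
In check: yes, from the black rook on h7.
King squares — g7: attacked by Rh7; h7: attacked by Nf6; g8: attacked by Nf6.
Legal moves for White: none.
In check with no legal moves → checkmate.

checkmate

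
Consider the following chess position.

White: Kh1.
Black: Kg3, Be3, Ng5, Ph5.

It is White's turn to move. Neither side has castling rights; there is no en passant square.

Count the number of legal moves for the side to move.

White to move; king on h1.
In check: no.
Legal moves: none.
Count: 0.

0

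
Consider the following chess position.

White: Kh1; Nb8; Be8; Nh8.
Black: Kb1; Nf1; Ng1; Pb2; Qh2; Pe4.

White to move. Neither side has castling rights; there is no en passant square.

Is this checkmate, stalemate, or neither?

White to move; white king on h1.
In check: yes, from the black queen on h2.
King squares — g1: attacked by Qh2; g2: attacked by Qh2; h2: attacked by Nf1.
Legal moves for White: none.
In check with no legal moves → checkmate.

checkmate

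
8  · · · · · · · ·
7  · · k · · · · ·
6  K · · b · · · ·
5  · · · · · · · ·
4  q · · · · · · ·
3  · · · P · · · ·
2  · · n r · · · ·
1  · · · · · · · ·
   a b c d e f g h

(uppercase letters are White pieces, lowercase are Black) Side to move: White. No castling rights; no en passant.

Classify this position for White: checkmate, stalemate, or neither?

checkmate

White to move; white king on a6.
In check: yes, from the black queen on a4.
King squares — a5: attacked by Qa4; b5: attacked by Qa4; b6: attacked by Kc7; a7: attacked by Qa4; b7: attacked by Kc7.
Legal moves for White: none.
In check with no legal moves → checkmate.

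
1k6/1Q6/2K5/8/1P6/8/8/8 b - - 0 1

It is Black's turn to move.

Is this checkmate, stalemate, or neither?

Black to move; black king on b8.
In check: yes, from the white queen on b7.
King squares — a7: attacked by Qb7; b7: attacked by Kc6; c7: attacked by Kc6; a8: attacked by Qb7; c8: attacked by Qb7.
Legal moves for Black: none.
In check with no legal moves → checkmate.

checkmate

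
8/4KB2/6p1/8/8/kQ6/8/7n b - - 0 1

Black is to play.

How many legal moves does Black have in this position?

Black to move; king on a3.
In check: yes, from the white queen on b3.
Legal moves: none.
Count: 0.

0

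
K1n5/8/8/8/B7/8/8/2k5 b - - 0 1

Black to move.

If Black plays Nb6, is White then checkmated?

no

After Nb6: white king on a8; in check: yes, from the black knight on b6.
White has 3 legal replies: Kb8, Kb7, Ka7.
In check but a legal move exists → not checkmate.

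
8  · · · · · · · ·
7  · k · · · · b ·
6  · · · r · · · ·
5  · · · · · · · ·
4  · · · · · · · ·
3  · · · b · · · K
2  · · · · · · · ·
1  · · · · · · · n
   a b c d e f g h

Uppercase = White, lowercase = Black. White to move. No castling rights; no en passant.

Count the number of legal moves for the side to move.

4

White to move; king on h3.
In check: no.
Legal moves: Kh4, Kg4, Kh2, Kg2.
Count: 4.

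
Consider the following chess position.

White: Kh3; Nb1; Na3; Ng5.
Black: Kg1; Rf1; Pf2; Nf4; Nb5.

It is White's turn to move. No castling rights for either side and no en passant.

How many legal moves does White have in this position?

3

White to move; king on h3.
In check: yes, from the black knight on f4.
Legal moves: Kh4, Kg4, Kg3.
Count: 3.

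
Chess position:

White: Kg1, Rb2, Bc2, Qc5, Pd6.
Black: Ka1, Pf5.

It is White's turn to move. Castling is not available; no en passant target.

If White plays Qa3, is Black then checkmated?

yes

After Qa3: black king on a1; in check: yes, from the white queen on a3.
King squares — b1: attacked by Rb2; a2: attacked by Rb2; b2: attacked by Qa3.
Black has no legal moves → checkmate.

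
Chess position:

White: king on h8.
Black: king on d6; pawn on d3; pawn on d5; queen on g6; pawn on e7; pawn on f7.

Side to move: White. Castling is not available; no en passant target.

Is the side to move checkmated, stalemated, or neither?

White to move; white king on h8.
In check: no.
King squares — g7: attacked by Qg6; h7: attacked by Qg6; g8: attacked by Qg6.
Legal moves for White: none.
Not in check and no legal moves → stalemate.

stalemate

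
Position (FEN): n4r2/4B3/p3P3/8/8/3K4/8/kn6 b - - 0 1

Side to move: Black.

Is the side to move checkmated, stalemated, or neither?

Black to move; black king on a1.
In check: no.
Legal moves for Black include: Rh8, Rg8, Re8, Rd8+, Rc8, Rb8, Rf7, Rf6, Rf5, Rf4, Rf3+, Rf2, Rf1, Nc7, Nb6, Nc3, Na3, Nd2, ... (list truncated; more exist).
Black has legal moves and is not in check → neither.

neither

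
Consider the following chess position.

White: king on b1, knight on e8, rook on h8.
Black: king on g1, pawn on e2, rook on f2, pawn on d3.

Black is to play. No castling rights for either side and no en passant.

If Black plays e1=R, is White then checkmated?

yes

After e1=R: white king on b1; in check: yes, from the black rook on e1.
King squares — a1: attacked by Re1; c1: attacked by Re1; a2: attacked by Rf2; b2: attacked by Rf2; c2: attacked by Rf2.
White has no legal moves → checkmate.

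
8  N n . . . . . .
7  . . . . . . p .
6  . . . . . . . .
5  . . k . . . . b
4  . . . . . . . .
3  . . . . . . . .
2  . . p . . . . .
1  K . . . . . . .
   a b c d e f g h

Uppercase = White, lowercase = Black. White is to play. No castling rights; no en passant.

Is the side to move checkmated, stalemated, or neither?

White to move; white king on a1.
In check: no.
Legal moves for White: Nc7, Nb6, Kb2, Ka2.
White has 4 legal moves and is not in check → neither.

neither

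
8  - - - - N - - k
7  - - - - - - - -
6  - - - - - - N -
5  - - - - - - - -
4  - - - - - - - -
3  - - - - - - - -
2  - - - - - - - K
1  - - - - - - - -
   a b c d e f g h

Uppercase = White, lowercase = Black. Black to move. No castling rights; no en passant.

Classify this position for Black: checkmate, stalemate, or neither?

Black to move; black king on h8.
In check: yes, from the white knight on g6.
Legal moves for Black: Kg8, Kh7.
Black is in check but has 2 legal moves → neither.

neither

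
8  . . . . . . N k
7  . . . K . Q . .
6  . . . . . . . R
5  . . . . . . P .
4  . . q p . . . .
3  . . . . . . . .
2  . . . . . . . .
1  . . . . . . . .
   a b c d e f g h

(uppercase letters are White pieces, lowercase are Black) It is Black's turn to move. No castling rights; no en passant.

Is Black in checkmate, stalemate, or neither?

checkmate

Black to move; black king on h8.
In check: yes, from the white rook on h6.
King squares — g7: attacked by Qf7; h7: attacked by Rh6; g8: attacked by Qf7.
Legal moves for Black: none.
In check with no legal moves → checkmate.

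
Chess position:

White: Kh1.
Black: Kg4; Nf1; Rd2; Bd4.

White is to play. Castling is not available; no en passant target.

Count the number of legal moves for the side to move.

White to move; king on h1.
In check: no.
Legal moves: none.
Count: 0.

0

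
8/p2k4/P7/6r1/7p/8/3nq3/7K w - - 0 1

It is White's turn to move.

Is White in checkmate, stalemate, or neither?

stalemate

White to move; white king on h1.
In check: no.
King squares — g1: attacked by Rg5; g2: attacked by Qe2; h2: attacked by Qe2.
Legal moves for White: none.
Not in check and no legal moves → stalemate.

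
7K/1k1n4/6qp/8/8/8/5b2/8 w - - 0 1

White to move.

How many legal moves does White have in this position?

White to move; king on h8.
In check: no.
Legal moves: none.
Count: 0.

0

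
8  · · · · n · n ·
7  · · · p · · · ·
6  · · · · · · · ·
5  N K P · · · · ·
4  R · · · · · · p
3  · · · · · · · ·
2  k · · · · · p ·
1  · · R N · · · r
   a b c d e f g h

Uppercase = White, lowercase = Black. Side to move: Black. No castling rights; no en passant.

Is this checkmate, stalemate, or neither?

Black to move; black king on a2.
In check: yes, from the white rook on a4.
King squares — a1: attacked by Rc1; b1: attacked by Rc1; b2: attacked by Nd1; a3: attacked by Ra4; b3: attacked by Na5.
Legal moves for Black: none.
In check with no legal moves → checkmate.

checkmate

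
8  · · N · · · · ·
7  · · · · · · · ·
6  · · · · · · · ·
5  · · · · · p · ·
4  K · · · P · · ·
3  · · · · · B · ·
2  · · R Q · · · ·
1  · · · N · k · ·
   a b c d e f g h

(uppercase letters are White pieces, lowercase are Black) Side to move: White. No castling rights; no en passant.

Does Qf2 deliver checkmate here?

After Qf2: black king on f1; in check: yes, from the white queen on f2.
King squares — e1: attacked by Qf2; g1: attacked by Qf2; e2: attacked by Rc2; f2: attacked by Nd1; g2: attacked by Qf2.
Black has no legal moves → checkmate.

yes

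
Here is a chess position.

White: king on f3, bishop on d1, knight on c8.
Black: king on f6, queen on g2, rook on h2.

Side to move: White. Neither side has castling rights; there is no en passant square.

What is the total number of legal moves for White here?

White to move; king on f3.
In check: yes, from the black queen on g2.
Legal moves: Kf4, Ke3.
Count: 2.

2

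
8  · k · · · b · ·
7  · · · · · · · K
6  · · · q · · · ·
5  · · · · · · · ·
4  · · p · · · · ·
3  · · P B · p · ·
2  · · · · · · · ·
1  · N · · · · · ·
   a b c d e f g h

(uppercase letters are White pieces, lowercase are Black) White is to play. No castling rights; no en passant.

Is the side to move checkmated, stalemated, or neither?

White to move; white king on h7.
In check: no.
Legal moves for White: Kh8, Kg8, Bg6, Bf5, Be4, Bxc4, Be2, Bc2, Bf1, Na3, Nd2.
White has 11 legal moves and is not in check → neither.

neither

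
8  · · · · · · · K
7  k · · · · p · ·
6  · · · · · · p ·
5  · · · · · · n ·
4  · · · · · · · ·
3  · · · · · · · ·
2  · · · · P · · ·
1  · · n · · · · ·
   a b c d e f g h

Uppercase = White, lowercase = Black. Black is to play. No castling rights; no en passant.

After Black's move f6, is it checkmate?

After f6: white king on h8; in check: no.
White is not in check, so this cannot be checkmate.

no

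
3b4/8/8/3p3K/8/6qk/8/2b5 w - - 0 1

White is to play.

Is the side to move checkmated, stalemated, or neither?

stalemate

White to move; white king on h5.
In check: no.
King squares — g4: attacked by Qg3; h4: attacked by Qg3; g5: attacked by Bc1; g6: attacked by Qg3; h6: attacked by Bc1.
Legal moves for White: none.
Not in check and no legal moves → stalemate.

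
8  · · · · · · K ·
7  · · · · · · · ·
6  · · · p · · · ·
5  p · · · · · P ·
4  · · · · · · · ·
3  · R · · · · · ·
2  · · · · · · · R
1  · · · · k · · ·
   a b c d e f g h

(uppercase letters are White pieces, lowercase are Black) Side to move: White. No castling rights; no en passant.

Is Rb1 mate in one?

After Rb1: black king on e1; in check: yes, from the white rook on b1.
King squares — d1: attacked by Rb1; f1: attacked by Rb1; d2: attacked by Rh2; e2: attacked by Rh2; f2: attacked by Rh2.
Black has no legal moves → checkmate.

yes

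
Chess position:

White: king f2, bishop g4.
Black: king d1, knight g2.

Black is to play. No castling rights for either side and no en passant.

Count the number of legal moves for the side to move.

3

Black to move; king on d1.
In check: yes, from the white bishop on g4.
Legal moves: Kd2, Kc2, Kc1.
Count: 3.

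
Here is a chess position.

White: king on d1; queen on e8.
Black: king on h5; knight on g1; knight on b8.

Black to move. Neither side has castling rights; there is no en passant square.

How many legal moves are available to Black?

4

Black to move; king on h5.
In check: yes, from the white queen on e8.
Legal moves: Kh6, Kg5, Kh4, Kg4.
Count: 4.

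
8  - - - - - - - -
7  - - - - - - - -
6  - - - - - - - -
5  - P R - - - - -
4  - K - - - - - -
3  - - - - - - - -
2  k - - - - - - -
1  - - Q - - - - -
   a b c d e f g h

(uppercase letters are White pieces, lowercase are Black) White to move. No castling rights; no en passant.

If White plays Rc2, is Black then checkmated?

After Rc2: black king on a2; in check: yes, from the white rook on c2.
King squares — a1: attacked by Qc1; b1: attacked by Qc1; b2: attacked by Qc1; a3: attacked by Qc1; b3: attacked by Kb4.
Black has no legal moves → checkmate.

yes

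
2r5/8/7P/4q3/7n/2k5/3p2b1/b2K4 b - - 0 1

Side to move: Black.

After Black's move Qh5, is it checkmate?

yes

After Qh5: white king on d1; in check: yes, from the black queen on h5.
King squares — c1: attacked by Pd2; e1: attacked by Pd2; c2: attacked by Kc3; d2: attacked by Kc3; e2: attacked by Qh5.
White has no legal moves → checkmate.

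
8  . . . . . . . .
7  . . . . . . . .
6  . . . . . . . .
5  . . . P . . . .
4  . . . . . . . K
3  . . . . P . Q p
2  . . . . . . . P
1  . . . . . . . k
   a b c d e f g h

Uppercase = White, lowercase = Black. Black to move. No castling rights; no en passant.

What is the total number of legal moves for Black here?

0

Black to move; king on h1.
In check: no.
Legal moves: none.
Count: 0.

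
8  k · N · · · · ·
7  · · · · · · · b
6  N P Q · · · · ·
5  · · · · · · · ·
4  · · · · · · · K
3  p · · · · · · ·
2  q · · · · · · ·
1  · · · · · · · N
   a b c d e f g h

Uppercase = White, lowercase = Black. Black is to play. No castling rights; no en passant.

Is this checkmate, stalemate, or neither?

checkmate

Black to move; black king on a8.
In check: yes, from the white queen on c6.
King squares — a7: attacked by Pb6; b7: attacked by Qc6; b8: attacked by Na6.
Legal moves for Black: none.
In check with no legal moves → checkmate.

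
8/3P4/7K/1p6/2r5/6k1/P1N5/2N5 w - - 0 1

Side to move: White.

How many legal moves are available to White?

20

White to move; king on h6.
In check: no.
Legal moves: Kh7, Kg7, Kg6, Kh5, Kg5, Nd4, Nb4, Ne3, Na3, Ne1, Na1, Nd3, Nb3, Ne2+, d8=Q, d8=R, d8=B, d8=N, a3, a4.
Count: 20.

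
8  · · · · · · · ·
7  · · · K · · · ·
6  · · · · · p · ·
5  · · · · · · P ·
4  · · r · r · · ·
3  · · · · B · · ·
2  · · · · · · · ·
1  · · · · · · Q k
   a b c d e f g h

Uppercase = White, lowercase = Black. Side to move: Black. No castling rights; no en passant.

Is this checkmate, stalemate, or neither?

checkmate

Black to move; black king on h1.
In check: yes, from the white queen on g1.
King squares — g1: attacked by Be3; g2: attacked by Qg1; h2: attacked by Qg1.
Legal moves for Black: none.
In check with no legal moves → checkmate.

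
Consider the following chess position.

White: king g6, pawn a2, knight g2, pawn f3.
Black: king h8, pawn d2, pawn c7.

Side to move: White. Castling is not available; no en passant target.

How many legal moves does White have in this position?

13

White to move; king on g6.
In check: no.
Legal moves: Kf7, Kh6, Kf6, Kh5, Kg5, Kf5, Nh4, Nf4, Ne3, Ne1, f4, a3, a4.
Count: 13.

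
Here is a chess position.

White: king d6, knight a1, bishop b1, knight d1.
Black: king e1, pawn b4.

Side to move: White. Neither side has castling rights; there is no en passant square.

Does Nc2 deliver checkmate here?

After Nc2: black king on e1; in check: yes, from the white knight on c2.
Black has 4 legal replies: Ke2, Kd2, Kf1, Kxd1.
In check but a legal move exists → not checkmate.

no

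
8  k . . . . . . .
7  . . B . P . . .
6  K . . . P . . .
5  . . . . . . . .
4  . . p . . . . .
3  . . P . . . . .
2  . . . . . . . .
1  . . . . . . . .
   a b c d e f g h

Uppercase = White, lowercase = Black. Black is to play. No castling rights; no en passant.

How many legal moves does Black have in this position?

Black to move; king on a8.
In check: no.
Legal moves: none.
Count: 0.

0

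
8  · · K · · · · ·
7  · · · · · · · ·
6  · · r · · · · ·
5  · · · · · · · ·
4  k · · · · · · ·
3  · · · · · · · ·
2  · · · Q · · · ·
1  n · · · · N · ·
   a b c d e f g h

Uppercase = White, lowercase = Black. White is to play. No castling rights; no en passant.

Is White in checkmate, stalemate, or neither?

neither

White to move; white king on c8.
In check: yes, from the black rook on c6.
King squares — b7: available; c7: attacked by Rc6; d7: available; b8: available; d8: available.
Legal moves for White: Kd8, Kb8, Kd7, Kb7.
White is in check but has 4 legal moves → neither.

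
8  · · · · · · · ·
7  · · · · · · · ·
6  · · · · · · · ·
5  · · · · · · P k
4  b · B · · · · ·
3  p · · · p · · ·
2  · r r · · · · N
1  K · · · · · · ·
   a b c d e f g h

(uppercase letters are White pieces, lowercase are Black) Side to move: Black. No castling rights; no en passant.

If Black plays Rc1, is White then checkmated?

yes

After Rc1: white king on a1; in check: yes, from the black rook on c1.
King squares — b1: attacked by Rc1; a2: attacked by Rb2; b2: attacked by Pa3.
White has no legal moves → checkmate.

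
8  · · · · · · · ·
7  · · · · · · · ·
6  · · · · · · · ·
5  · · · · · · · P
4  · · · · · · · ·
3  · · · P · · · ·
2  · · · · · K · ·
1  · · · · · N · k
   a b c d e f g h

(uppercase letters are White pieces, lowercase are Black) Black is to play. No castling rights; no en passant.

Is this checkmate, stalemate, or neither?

Black to move; black king on h1.
In check: no.
King squares — g1: attacked by Kf2; g2: attacked by Kf2; h2: attacked by Nf1.
Legal moves for Black: none.
Not in check and no legal moves → stalemate.

stalemate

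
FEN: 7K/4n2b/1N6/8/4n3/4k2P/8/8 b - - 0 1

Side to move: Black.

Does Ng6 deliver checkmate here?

After Ng6: white king on h8; in check: yes, from the black knight on g6.
White has 2 legal replies: Kxh7, Kg7.
In check but a legal move exists → not checkmate.

no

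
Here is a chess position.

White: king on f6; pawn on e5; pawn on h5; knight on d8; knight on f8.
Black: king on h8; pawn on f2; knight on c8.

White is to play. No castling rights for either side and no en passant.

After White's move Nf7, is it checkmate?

After Nf7: black king on h8; in check: yes, from the white knight on f7.
Black has 1 legal reply: Kg8.
In check but a legal move exists → not checkmate.

no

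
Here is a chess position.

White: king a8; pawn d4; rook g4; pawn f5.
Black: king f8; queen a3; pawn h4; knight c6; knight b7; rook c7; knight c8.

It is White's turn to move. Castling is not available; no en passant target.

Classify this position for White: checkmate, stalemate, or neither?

White to move; white king on a8.
In check: yes, from the black queen on a3.
King squares — a7: attacked by Qa3; b7: attacked by Rc7; b8: attacked by Nc6.
Legal moves for White: none.
In check with no legal moves → checkmate.

checkmate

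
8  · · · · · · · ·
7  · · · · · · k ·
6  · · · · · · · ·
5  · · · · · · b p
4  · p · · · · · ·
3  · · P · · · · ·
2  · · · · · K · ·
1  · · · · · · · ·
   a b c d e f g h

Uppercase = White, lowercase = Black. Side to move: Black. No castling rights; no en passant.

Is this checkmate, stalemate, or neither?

neither

Black to move; black king on g7.
In check: no.
Legal moves for Black include: Kh8, Kg8, Kf8, Kh7, Kf7, Kh6, Kg6, Kf6, Bd8, Be7, Bh6, Bf6, Bh4+, Bf4, Be3+, Bd2, Bc1, bxc3, ... (list truncated; more exist).
Black has legal moves and is not in check → neither.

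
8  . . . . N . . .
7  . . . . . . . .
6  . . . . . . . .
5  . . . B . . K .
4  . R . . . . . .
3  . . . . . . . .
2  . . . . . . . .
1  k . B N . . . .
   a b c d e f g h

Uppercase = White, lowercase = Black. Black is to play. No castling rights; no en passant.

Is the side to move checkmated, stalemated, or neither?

Black to move; black king on a1.
In check: no.
King squares — b1: attacked by Rb4; a2: attacked by Bd5; b2: attacked by Bc1.
Legal moves for Black: none.
Not in check and no legal moves → stalemate.

stalemate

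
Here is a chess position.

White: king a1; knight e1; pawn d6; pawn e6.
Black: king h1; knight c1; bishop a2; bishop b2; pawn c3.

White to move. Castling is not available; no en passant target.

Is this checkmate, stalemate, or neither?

White to move; white king on a1.
In check: yes, from the black bishop on b2.
King squares — b1: attacked by Ba2; a2: attacked by Nc1; b2: attacked by Pc3.
Legal moves for White: none.
In check with no legal moves → checkmate.

checkmate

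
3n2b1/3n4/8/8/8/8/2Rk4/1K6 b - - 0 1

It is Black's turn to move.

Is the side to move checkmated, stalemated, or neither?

neither

Black to move; black king on d2.
In check: yes, from the white rook on c2.
Legal moves for Black: Ke3, Kd3, Ke1, Kd1.
Black is in check but has 4 legal moves → neither.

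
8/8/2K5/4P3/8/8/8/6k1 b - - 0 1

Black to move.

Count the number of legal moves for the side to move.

5

Black to move; king on g1.
In check: no.
Legal moves: Kh2, Kg2, Kf2, Kh1, Kf1.
Count: 5.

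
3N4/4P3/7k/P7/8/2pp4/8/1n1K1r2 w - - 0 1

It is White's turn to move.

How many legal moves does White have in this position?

0

White to move; king on d1.
In check: yes, from the black rook on f1.
Legal moves: none.
Count: 0.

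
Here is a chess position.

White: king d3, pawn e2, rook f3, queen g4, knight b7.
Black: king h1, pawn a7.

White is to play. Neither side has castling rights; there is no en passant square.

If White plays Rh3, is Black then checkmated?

After Rh3: black king on h1; in check: yes, from the white rook on h3.
King squares — g1: attacked by Qg4; g2: attacked by Qg4; h2: attacked by Rh3.
Black has no legal moves → checkmate.

yes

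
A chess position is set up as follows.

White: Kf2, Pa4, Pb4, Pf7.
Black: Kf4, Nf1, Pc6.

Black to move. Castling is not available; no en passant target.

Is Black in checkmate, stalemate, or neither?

neither

Black to move; black king on f4.
In check: no.
Legal moves for Black: Kg5, Kf5, Ke5, Kg4, Ke4, Ng3, Ne3, Nh2, Nd2, c5.
Black has 10 legal moves and is not in check → neither.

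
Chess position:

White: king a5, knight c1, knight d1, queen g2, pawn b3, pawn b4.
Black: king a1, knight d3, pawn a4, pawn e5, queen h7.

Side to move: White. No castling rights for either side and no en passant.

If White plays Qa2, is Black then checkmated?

After Qa2: black king on a1; in check: yes, from the white queen on a2.
King squares — b1: attacked by Qa2; a2: attacked by Nc1; b2: attacked by Nd1.
Black has no legal moves → checkmate.

yes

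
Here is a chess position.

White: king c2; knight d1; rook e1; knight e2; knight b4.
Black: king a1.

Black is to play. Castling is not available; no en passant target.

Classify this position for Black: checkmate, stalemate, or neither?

Black to move; black king on a1.
In check: no.
King squares — b1: attacked by Kc2; a2: attacked by Nb4; b2: attacked by Nd1.
Legal moves for Black: none.
Not in check and no legal moves → stalemate.

stalemate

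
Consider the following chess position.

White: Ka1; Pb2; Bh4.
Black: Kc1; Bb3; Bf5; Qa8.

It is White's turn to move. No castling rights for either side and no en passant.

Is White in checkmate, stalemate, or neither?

checkmate

White to move; white king on a1.
In check: yes, from the black queen on a8.
King squares — b1: attacked by Kc1; a2: attacked by Bb3; b2: own pawn.
Legal moves for White: none.
In check with no legal moves → checkmate.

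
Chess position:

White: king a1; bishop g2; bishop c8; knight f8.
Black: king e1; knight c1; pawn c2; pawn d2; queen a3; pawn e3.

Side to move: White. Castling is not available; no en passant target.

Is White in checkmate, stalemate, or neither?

White to move; white king on a1.
In check: yes, from the black queen on a3.
King squares — b1: attacked by Pc2; a2: attacked by Nc1; b2: attacked by Qa3.
Legal moves for White: none.
In check with no legal moves → checkmate.

checkmate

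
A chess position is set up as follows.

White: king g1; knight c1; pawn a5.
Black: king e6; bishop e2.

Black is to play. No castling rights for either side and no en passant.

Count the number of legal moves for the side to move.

Black to move; king on e6.
In check: no.
Legal moves: Kf7, Ke7, Kd7, Kf6, Kd6, Kf5, Ke5, Kd5, Ba6, Bh5, Bb5, Bg4, Bc4, Bf3, Bd3, Bf1, Bd1.
Count: 17.

17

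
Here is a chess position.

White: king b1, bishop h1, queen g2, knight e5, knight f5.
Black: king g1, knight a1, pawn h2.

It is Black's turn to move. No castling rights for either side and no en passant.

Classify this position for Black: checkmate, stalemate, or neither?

checkmate

Black to move; black king on g1.
In check: yes, from the white queen on g2.
King squares — f1: attacked by Qg2; h1: attacked by Qg2; f2: attacked by Qg2; g2: attacked by Bh1; h2: own pawn.
Legal moves for Black: none.
In check with no legal moves → checkmate.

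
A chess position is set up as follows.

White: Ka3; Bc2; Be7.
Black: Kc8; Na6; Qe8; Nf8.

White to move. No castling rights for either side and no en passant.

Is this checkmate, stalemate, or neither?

neither

White to move; white king on a3.
In check: no.
Legal moves for White include: Bxf8, Bd8, Bf6, Bd6, Bg5, Bc5, Bh4, Bb4, Kb3, Kb2, Ka2, Bh7, Bg6, Bf5+, Be4, Ba4, Bd3, Bb3, ... (list truncated; more exist).
White has legal moves and is not in check → neither.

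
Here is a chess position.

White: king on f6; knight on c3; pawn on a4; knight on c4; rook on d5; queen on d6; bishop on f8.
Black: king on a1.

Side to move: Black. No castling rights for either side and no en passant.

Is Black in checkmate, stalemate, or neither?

Black to move; black king on a1.
In check: no.
King squares — b1: attacked by Nc3; a2: attacked by Nc3; b2: attacked by Nc4.
Legal moves for Black: none.
Not in check and no legal moves → stalemate.

stalemate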